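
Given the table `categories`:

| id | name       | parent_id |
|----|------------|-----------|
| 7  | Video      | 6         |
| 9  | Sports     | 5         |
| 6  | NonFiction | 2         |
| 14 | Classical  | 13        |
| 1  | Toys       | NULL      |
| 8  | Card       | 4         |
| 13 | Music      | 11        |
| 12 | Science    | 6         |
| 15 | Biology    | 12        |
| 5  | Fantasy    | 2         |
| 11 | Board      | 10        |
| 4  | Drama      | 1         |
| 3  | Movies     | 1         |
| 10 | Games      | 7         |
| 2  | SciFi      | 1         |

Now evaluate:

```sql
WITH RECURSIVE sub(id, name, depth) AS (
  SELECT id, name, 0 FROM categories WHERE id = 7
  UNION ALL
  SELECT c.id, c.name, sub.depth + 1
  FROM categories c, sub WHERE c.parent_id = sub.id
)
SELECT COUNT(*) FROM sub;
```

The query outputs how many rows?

Base: id=7 (Video) at depth 0.
Iteration 1: rows with parent_id in {7} -> Games (id 10, depth 1).
Iteration 2: rows with parent_id in {10} -> Board (id 11, depth 2).
Iteration 3: rows with parent_id in {11} -> Music (id 13, depth 3).
Iteration 4: rows with parent_id in {13} -> Classical (id 14, depth 4).
Iteration 5: no rows with parent_id in {14}; recursion stops.
Total rows emitted: 5.

5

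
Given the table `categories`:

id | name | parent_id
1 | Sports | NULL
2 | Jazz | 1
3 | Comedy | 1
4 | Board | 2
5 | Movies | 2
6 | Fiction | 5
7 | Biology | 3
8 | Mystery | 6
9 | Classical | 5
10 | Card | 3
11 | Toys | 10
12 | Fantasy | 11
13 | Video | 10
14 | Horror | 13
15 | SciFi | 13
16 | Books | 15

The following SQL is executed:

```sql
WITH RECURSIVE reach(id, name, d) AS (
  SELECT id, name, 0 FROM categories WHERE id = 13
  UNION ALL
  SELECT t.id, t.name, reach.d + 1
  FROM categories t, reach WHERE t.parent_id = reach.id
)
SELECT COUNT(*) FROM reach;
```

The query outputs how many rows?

4

Base: id=13 (Video) at d 0.
Iteration 1: rows with parent_id in {13} -> Horror (id 14, d 1), SciFi (id 15, d 1).
Iteration 2: rows with parent_id in {14,15} -> Books (id 16, d 2).
Iteration 3: no rows with parent_id in {16}; recursion stops.
Total rows emitted: 4.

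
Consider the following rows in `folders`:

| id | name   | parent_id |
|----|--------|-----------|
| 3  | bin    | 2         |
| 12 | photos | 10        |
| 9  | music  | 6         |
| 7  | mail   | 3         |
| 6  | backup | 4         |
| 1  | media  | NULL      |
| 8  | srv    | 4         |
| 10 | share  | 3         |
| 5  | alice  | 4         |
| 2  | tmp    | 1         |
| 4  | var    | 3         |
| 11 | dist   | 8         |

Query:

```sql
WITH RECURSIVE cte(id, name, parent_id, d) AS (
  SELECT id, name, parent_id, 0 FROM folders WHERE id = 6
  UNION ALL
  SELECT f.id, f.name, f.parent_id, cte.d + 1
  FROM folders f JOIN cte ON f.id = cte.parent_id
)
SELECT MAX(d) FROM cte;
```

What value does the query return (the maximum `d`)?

Base: id=6 (backup), parent_id=4, d 0.
Iteration 1: join on id=4 -> var (id 4, parent_id=3, d 1).
Iteration 2: join on id=3 -> bin (id 3, parent_id=2, d 2).
Iteration 3: join on id=2 -> tmp (id 2, parent_id=1, d 3).
Iteration 4: join on id=1 -> media (id 1, parent_id=NULL, d 4).
Iteration 5: parent_id is NULL; no match; recursion stops.
d values: 0, 1, 2, 3, 4; the maximum is 4.

4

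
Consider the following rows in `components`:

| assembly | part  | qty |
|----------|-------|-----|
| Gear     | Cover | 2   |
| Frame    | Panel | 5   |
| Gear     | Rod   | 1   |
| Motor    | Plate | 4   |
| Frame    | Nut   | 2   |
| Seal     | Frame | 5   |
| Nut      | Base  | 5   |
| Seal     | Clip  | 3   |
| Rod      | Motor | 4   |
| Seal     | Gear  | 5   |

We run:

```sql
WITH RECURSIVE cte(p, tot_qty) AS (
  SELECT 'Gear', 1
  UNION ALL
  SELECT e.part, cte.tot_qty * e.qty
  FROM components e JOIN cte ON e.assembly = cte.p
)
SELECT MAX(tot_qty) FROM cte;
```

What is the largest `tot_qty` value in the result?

Base: (Gear, tot_qty=1).
Iteration 1: components of {Gear} -> Cover = 1*2 = 2, Rod = 1*1 = 1.
Iteration 2: components of {Cover,Rod} -> Motor = 1*4 = 4.
Iteration 3: components of {Motor} -> Plate = 4*4 = 16.
Iteration 4: no further components; recursion stops.
tot_qty values: 1, 1, 2, 4, 16; the maximum is 16.

16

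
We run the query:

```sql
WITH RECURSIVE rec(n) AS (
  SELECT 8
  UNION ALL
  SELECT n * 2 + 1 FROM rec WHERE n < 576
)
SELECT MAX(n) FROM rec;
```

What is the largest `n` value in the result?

1151

Base: n=8.
Iteration 1: 8 < 576 holds -> n = 8 * 2 + 1 = 17.
Iteration 2: 17 < 576 holds -> n = 17 * 2 + 1 = 35.
Iteration 3: 35 < 576 holds -> n = 35 * 2 + 1 = 71.
Iteration 4: 71 < 576 holds -> n = 71 * 2 + 1 = 143.
Iteration 5: 143 < 576 holds -> n = 143 * 2 + 1 = 287.
Iteration 6: 287 < 576 holds -> n = 287 * 2 + 1 = 575.
Iteration 7: 575 < 576 holds -> n = 575 * 2 + 1 = 1151.
Iteration 8: 1151 < 576 fails; recursion stops.
n values: 8, 17, 35, 71, 143, 287, 575, 1151; the maximum is 1151.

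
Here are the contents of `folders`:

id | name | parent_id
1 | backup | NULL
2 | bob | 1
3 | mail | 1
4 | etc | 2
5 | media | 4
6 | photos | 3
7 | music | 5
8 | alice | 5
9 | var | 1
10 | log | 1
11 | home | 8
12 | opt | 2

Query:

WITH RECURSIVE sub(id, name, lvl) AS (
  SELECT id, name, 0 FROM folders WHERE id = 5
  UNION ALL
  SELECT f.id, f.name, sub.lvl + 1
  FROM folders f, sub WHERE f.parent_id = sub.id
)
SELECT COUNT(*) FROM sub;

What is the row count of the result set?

Base: id=5 (media) at lvl 0.
Iteration 1: rows with parent_id in {5} -> music (id 7, lvl 1), alice (id 8, lvl 1).
Iteration 2: rows with parent_id in {7,8} -> home (id 11, lvl 2).
Iteration 3: no rows with parent_id in {11}; recursion stops.
Total rows emitted: 4.

4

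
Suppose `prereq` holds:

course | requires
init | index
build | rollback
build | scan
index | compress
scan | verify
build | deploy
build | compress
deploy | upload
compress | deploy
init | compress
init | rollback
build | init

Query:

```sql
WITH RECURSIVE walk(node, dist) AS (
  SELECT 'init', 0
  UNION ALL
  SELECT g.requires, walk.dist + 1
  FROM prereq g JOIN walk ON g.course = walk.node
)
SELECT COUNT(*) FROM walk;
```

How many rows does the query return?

Base: (init, dist=0).
Iteration 1: edges from {init} -> (compress, dist=1), (index, dist=1), (rollback, dist=1).
Iteration 2: edges from {compress,index,rollback} -> (compress, dist=2), (deploy, dist=2).
Iteration 3: edges from {compress,deploy} -> (deploy, dist=3), (upload, dist=3).
Iteration 4: edges from {deploy,upload} -> (upload, dist=4).
Iteration 5: no outgoing edges from {upload}; recursion stops.
Total rows emitted: 9.

9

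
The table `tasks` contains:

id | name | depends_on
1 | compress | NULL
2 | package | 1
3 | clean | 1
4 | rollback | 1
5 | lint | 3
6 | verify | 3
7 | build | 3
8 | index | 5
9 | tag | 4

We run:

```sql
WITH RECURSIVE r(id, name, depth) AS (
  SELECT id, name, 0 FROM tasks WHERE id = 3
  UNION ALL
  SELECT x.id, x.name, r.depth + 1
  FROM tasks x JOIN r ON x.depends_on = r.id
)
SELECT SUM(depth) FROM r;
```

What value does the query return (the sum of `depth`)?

Base: id=3 (clean) at depth 0.
Iteration 1: rows with depends_on in {3} -> lint (id 5, depth 1), verify (id 6, depth 1), build (id 7, depth 1).
Iteration 2: rows with depends_on in {5,6,7} -> index (id 8, depth 2).
Iteration 3: no rows with depends_on in {8}; recursion stops.
SUM(depth) = 0 + 1 + 1 + 1 + 2 = 5.

5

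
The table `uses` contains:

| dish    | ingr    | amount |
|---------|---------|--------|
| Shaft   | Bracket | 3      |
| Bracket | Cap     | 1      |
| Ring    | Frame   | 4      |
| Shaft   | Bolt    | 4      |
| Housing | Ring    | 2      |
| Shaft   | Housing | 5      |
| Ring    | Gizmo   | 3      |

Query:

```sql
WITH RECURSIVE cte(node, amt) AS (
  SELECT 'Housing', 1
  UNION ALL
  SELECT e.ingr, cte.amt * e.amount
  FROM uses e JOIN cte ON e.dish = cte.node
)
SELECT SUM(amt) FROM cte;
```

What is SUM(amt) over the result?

Base: (Housing, amt=1).
Iteration 1: components of {Housing} -> Ring = 1*2 = 2.
Iteration 2: components of {Ring} -> Frame = 2*4 = 8, Gizmo = 2*3 = 6.
Iteration 3: no further components; recursion stops.
SUM(amt) = 1 + 2 + 6 + 8 = 17.

17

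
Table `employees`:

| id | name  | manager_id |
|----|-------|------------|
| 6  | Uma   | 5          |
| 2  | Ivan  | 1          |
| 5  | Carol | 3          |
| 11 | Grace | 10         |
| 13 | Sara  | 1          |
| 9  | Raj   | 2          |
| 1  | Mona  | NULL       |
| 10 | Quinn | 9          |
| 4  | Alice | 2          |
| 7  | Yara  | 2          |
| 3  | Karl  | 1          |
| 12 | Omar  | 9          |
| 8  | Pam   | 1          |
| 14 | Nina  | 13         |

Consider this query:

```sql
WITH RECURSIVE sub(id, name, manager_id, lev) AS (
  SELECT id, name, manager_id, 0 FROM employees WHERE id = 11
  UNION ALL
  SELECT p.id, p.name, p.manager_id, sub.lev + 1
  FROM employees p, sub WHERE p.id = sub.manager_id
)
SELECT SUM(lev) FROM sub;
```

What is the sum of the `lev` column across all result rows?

Base: id=11 (Grace), manager_id=10, lev 0.
Iteration 1: join on id=10 -> Quinn (id 10, manager_id=9, lev 1).
Iteration 2: join on id=9 -> Raj (id 9, manager_id=2, lev 2).
Iteration 3: join on id=2 -> Ivan (id 2, manager_id=1, lev 3).
Iteration 4: join on id=1 -> Mona (id 1, manager_id=NULL, lev 4).
Iteration 5: manager_id is NULL; no match; recursion stops.
SUM(lev) = 0 + 1 + 2 + 3 + 4 = 10.

10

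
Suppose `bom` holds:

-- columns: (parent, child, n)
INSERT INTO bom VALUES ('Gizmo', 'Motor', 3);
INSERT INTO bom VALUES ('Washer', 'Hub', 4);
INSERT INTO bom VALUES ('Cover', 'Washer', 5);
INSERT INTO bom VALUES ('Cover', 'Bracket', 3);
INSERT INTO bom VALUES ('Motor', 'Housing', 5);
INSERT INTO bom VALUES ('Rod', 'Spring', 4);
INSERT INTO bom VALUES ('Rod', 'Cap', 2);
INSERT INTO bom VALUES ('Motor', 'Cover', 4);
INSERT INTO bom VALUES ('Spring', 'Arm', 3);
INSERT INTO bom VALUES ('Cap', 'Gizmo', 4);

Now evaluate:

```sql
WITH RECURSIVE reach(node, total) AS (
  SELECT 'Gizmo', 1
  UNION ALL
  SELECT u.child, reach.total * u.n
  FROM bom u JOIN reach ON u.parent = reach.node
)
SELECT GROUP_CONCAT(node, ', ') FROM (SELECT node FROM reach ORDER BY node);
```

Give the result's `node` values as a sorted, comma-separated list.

Base: (Gizmo, total=1).
Iteration 1: components of {Gizmo} -> Motor = 1*3 = 3.
Iteration 2: components of {Motor} -> Cover = 3*4 = 12, Housing = 3*5 = 15.
Iteration 3: components of {Cover,Housing} -> Bracket = 12*3 = 36, Washer = 12*5 = 60.
Iteration 4: components of {Bracket,Washer} -> Hub = 60*4 = 240.
Iteration 5: no further components; recursion stops.

Bracket, Cover, Gizmo, Housing, Hub, Motor, Washer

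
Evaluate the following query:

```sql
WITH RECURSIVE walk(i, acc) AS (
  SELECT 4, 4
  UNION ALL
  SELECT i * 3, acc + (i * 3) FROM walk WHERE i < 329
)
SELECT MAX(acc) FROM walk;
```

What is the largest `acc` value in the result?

1456

Base: i=4, acc=4.
Iteration 1: 4 < 329 holds -> i = 4 * 3 = 12, acc = 4 + 12 = 16.
Iteration 2: 12 < 329 holds -> i = 12 * 3 = 36, acc = 16 + 36 = 52.
Iteration 3: 36 < 329 holds -> i = 36 * 3 = 108, acc = 52 + 108 = 160.
Iteration 4: 108 < 329 holds -> i = 108 * 3 = 324, acc = 160 + 324 = 484.
Iteration 5: 324 < 329 holds -> i = 324 * 3 = 972, acc = 484 + 972 = 1456.
Iteration 6: 972 < 329 fails; recursion stops.
acc values: 4, 16, 52, 160, 484, 1456; the maximum is 1456.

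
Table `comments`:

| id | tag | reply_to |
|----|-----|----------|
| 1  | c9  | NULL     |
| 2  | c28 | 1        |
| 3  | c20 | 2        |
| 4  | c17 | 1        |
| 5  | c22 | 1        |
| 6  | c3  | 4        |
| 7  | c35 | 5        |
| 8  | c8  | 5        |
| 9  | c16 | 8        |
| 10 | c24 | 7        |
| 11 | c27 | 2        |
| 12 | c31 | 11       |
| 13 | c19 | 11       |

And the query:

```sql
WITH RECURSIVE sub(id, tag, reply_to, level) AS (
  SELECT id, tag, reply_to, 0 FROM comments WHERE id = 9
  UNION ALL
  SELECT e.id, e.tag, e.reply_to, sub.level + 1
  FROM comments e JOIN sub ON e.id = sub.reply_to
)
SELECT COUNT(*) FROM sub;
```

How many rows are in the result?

4

Base: id=9 (c16), reply_to=8, level 0.
Iteration 1: join on id=8 -> c8 (id 8, reply_to=5, level 1).
Iteration 2: join on id=5 -> c22 (id 5, reply_to=1, level 2).
Iteration 3: join on id=1 -> c9 (id 1, reply_to=NULL, level 3).
Iteration 4: reply_to is NULL; no match; recursion stops.
Total rows emitted: 4.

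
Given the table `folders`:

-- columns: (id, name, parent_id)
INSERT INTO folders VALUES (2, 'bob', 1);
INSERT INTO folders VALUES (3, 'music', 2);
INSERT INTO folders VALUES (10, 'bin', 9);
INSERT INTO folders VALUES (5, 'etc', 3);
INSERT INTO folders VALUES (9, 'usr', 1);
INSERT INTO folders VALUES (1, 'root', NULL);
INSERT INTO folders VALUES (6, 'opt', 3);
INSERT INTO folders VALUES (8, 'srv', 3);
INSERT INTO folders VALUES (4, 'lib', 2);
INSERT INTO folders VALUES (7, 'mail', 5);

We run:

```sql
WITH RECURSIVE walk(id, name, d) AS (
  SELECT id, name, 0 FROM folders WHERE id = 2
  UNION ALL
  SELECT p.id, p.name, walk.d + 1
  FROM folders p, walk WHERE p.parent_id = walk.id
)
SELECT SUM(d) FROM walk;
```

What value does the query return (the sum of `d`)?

11

Base: id=2 (bob) at d 0.
Iteration 1: rows with parent_id in {2} -> music (id 3, d 1), lib (id 4, d 1).
Iteration 2: rows with parent_id in {3,4} -> etc (id 5, d 2), opt (id 6, d 2), srv (id 8, d 2).
Iteration 3: rows with parent_id in {5,6,8} -> mail (id 7, d 3).
Iteration 4: no rows with parent_id in {7}; recursion stops.
SUM(d) = 0 + 1 + 1 + 2 + 2 + 2 + 3 = 11.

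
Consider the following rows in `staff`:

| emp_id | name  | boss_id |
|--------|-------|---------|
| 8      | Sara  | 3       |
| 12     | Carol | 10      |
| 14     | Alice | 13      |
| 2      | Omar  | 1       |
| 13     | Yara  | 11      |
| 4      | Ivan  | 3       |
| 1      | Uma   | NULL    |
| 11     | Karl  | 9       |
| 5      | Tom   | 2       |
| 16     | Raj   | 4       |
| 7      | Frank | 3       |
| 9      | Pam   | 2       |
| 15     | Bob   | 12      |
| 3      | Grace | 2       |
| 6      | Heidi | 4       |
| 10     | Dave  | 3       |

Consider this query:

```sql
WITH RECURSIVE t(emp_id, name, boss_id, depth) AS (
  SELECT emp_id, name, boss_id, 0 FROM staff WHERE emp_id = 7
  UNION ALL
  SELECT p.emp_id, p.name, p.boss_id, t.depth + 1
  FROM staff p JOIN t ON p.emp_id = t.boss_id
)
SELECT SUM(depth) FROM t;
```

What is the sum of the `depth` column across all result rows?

Base: emp_id=7 (Frank), boss_id=3, depth 0.
Iteration 1: join on emp_id=3 -> Grace (id 3, boss_id=2, depth 1).
Iteration 2: join on emp_id=2 -> Omar (id 2, boss_id=1, depth 2).
Iteration 3: join on emp_id=1 -> Uma (id 1, boss_id=NULL, depth 3).
Iteration 4: boss_id is NULL; no match; recursion stops.
SUM(depth) = 0 + 1 + 2 + 3 = 6.

6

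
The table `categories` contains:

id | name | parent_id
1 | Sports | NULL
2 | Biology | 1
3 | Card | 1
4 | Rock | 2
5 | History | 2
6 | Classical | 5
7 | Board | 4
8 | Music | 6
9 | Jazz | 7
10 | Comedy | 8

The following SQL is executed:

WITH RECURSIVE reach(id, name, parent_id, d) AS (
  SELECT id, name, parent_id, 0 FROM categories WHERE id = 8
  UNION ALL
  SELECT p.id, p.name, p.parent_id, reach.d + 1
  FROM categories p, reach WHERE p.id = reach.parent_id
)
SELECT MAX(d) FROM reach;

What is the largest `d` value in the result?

Base: id=8 (Music), parent_id=6, d 0.
Iteration 1: join on id=6 -> Classical (id 6, parent_id=5, d 1).
Iteration 2: join on id=5 -> History (id 5, parent_id=2, d 2).
Iteration 3: join on id=2 -> Biology (id 2, parent_id=1, d 3).
Iteration 4: join on id=1 -> Sports (id 1, parent_id=NULL, d 4).
Iteration 5: parent_id is NULL; no match; recursion stops.
d values: 0, 1, 2, 3, 4; the maximum is 4.

4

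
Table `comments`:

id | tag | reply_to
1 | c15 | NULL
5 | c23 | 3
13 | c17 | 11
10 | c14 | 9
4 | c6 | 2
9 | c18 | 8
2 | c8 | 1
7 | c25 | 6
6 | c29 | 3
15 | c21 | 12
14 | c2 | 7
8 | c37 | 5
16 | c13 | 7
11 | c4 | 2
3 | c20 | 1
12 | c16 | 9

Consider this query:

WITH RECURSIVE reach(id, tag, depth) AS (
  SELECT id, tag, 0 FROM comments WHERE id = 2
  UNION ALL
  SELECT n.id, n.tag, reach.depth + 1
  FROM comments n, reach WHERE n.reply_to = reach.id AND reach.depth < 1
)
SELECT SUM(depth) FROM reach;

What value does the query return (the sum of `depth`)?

2

Base: id=2 (c8) at depth 0.
Iteration 1: rows with reply_to in {2} -> c6 (id 4, depth 1), c4 (id 11, depth 1).
Iteration 2: depth < 1 fails for all current rows; recursion stops.
SUM(depth) = 0 + 1 + 1 = 2.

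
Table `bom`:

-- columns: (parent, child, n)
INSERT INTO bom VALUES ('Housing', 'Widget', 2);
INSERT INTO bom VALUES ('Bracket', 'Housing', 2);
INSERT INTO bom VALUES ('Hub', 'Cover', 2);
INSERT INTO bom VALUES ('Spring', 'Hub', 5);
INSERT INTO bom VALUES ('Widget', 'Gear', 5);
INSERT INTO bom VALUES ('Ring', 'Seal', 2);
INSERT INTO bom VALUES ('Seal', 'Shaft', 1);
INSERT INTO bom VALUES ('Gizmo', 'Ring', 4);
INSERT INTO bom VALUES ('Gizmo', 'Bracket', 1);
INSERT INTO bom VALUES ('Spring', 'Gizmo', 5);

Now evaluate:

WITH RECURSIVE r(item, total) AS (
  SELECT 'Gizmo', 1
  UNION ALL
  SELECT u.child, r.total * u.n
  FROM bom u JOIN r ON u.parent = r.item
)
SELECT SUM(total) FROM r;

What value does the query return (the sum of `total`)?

48

Base: (Gizmo, total=1).
Iteration 1: components of {Gizmo} -> Bracket = 1*1 = 1, Ring = 1*4 = 4.
Iteration 2: components of {Bracket,Ring} -> Housing = 1*2 = 2, Seal = 4*2 = 8.
Iteration 3: components of {Housing,Seal} -> Shaft = 8*1 = 8, Widget = 2*2 = 4.
Iteration 4: components of {Shaft,Widget} -> Gear = 4*5 = 20.
Iteration 5: no further components; recursion stops.
SUM(total) = 1 + 1 + 4 + 2 + 8 + 4 + 8 + 20 = 48.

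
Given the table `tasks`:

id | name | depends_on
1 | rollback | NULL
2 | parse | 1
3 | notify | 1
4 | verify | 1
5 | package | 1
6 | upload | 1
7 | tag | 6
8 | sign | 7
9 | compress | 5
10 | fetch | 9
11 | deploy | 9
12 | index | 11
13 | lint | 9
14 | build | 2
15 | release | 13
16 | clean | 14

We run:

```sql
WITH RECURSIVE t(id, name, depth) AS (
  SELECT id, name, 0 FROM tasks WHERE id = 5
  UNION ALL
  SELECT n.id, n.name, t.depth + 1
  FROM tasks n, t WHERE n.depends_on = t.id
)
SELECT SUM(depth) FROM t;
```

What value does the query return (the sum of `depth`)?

Base: id=5 (package) at depth 0.
Iteration 1: rows with depends_on in {5} -> compress (id 9, depth 1).
Iteration 2: rows with depends_on in {9} -> fetch (id 10, depth 2), deploy (id 11, depth 2), lint (id 13, depth 2).
Iteration 3: rows with depends_on in {10,11,13} -> index (id 12, depth 3), release (id 15, depth 3).
Iteration 4: no rows with depends_on in {12,15}; recursion stops.
SUM(depth) = 0 + 1 + 2 + 2 + 2 + 3 + 3 = 13.

13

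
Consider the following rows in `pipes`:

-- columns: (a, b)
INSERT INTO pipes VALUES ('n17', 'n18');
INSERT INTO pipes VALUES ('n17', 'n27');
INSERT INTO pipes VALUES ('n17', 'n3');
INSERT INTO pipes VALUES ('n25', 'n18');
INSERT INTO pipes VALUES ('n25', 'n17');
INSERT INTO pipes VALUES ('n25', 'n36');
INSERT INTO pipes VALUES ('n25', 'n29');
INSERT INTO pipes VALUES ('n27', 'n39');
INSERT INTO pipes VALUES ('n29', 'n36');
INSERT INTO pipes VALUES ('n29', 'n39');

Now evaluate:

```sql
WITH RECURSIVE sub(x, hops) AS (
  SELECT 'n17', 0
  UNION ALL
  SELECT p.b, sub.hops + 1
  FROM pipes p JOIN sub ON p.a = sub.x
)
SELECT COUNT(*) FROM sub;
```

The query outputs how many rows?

Base: (n17, hops=0).
Iteration 1: edges from {n17} -> (n18, hops=1), (n27, hops=1), (n3, hops=1).
Iteration 2: edges from {n18,n27,n3} -> (n39, hops=2).
Iteration 3: no outgoing edges from {n39}; recursion stops.
Total rows emitted: 5.

5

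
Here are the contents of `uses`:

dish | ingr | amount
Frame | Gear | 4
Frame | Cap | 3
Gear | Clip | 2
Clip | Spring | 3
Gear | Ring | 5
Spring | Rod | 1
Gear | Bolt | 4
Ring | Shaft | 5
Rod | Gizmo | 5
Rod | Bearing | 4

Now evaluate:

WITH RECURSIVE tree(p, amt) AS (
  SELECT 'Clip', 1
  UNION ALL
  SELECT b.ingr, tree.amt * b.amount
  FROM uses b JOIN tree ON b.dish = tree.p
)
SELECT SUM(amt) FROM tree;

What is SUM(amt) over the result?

34

Base: (Clip, amt=1).
Iteration 1: components of {Clip} -> Spring = 1*3 = 3.
Iteration 2: components of {Spring} -> Rod = 3*1 = 3.
Iteration 3: components of {Rod} -> Bearing = 3*4 = 12, Gizmo = 3*5 = 15.
Iteration 4: no further components; recursion stops.
SUM(amt) = 1 + 3 + 3 + 15 + 12 = 34.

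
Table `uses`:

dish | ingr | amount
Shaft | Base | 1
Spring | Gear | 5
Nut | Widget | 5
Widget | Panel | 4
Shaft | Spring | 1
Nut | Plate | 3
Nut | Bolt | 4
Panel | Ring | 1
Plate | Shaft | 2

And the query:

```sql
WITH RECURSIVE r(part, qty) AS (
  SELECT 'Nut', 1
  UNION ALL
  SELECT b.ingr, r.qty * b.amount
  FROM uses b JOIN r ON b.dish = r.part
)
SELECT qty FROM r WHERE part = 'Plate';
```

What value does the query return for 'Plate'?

3

Base: (Nut, qty=1).
Iteration 1: components of {Nut} -> Bolt = 1*4 = 4, Plate = 1*3 = 3, Widget = 1*5 = 5.
Iteration 2: components of {Bolt,Plate,Widget} -> Panel = 5*4 = 20, Shaft = 3*2 = 6.
Iteration 3: components of {Panel,Shaft} -> Base = 6*1 = 6, Ring = 20*1 = 20, Spring = 6*1 = 6.
Iteration 4: components of {Base,Ring,Spring} -> Gear = 6*5 = 30.
Iteration 5: no further components; recursion stops.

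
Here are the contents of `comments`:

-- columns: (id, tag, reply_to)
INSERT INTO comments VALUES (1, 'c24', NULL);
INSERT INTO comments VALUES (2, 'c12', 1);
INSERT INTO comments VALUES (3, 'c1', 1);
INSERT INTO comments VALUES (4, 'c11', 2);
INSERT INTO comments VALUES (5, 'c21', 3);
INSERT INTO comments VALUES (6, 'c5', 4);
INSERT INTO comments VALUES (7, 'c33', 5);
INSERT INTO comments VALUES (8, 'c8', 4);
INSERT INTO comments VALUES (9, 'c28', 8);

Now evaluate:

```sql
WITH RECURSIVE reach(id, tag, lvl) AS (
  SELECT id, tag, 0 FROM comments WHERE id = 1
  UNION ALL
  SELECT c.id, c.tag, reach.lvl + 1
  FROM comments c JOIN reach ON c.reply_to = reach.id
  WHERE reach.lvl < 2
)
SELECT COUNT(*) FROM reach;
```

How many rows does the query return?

Base: id=1 (c24) at lvl 0.
Iteration 1: rows with reply_to in {1} -> c12 (id 2, lvl 1), c1 (id 3, lvl 1).
Iteration 2: rows with reply_to in {2,3} -> c11 (id 4, lvl 2), c21 (id 5, lvl 2).
Iteration 3: lvl < 2 fails for all current rows; recursion stops.
Total rows emitted: 5.

5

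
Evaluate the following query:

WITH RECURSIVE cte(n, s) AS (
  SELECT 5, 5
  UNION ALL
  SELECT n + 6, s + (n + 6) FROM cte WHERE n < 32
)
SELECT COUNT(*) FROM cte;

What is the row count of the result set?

Base: n=5, s=5.
Iteration 1: 5 < 32 holds -> n = 5 + 6 = 11, s = 5 + 11 = 16.
Iteration 2: 11 < 32 holds -> n = 11 + 6 = 17, s = 16 + 17 = 33.
Iteration 3: 17 < 32 holds -> n = 17 + 6 = 23, s = 33 + 23 = 56.
Iteration 4: 23 < 32 holds -> n = 23 + 6 = 29, s = 56 + 29 = 85.
Iteration 5: 29 < 32 holds -> n = 29 + 6 = 35, s = 85 + 35 = 120.
Iteration 6: 35 < 32 fails; recursion stops.
Total rows emitted: 6.

6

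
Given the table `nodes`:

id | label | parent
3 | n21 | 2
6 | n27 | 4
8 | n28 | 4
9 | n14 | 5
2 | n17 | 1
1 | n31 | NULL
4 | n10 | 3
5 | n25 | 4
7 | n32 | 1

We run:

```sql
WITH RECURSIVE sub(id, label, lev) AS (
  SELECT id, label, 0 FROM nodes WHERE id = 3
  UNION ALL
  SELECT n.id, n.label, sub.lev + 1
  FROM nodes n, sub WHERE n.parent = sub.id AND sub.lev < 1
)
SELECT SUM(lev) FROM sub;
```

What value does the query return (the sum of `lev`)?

1

Base: id=3 (n21) at lev 0.
Iteration 1: rows with parent in {3} -> n10 (id 4, lev 1).
Iteration 2: lev < 1 fails for all current rows; recursion stops.
SUM(lev) = 0 + 1 = 1.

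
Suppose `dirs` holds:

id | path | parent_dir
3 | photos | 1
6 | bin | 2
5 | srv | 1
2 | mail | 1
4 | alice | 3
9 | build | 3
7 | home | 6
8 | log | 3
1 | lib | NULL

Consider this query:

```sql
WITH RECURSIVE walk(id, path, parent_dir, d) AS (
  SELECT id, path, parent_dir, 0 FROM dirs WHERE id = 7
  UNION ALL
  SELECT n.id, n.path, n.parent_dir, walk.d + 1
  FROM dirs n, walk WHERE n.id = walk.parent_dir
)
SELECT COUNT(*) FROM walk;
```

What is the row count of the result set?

Base: id=7 (home), parent_dir=6, d 0.
Iteration 1: join on id=6 -> bin (id 6, parent_dir=2, d 1).
Iteration 2: join on id=2 -> mail (id 2, parent_dir=1, d 2).
Iteration 3: join on id=1 -> lib (id 1, parent_dir=NULL, d 3).
Iteration 4: parent_dir is NULL; no match; recursion stops.
Total rows emitted: 4.

4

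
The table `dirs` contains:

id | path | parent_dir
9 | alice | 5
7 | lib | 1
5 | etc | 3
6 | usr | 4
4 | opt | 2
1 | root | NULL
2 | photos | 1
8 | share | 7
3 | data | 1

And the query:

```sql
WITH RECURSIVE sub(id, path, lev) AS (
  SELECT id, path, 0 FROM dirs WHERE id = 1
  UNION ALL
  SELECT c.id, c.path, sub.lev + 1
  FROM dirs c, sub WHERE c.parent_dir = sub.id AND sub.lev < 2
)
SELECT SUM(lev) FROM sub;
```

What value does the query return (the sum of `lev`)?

9

Base: id=1 (root) at lev 0.
Iteration 1: rows with parent_dir in {1} -> photos (id 2, lev 1), data (id 3, lev 1), lib (id 7, lev 1).
Iteration 2: rows with parent_dir in {2,3,7} -> opt (id 4, lev 2), etc (id 5, lev 2), share (id 8, lev 2).
Iteration 3: lev < 2 fails for all current rows; recursion stops.
SUM(lev) = 0 + 1 + 1 + 1 + 2 + 2 + 2 = 9.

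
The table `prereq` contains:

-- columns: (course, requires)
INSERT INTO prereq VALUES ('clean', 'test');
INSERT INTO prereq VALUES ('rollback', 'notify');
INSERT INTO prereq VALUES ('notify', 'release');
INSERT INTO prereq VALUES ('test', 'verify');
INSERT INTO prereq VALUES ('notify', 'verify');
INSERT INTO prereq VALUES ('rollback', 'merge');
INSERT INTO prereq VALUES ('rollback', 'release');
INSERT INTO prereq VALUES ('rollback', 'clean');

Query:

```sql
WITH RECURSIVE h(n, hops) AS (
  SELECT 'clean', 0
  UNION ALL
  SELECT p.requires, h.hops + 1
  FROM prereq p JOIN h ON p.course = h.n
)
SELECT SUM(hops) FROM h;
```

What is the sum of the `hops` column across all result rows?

Base: (clean, hops=0).
Iteration 1: edges from {clean} -> (test, hops=1).
Iteration 2: edges from {test} -> (verify, hops=2).
Iteration 3: no outgoing edges from {verify}; recursion stops.
SUM(hops) = 0 + 1 + 2 = 3.

3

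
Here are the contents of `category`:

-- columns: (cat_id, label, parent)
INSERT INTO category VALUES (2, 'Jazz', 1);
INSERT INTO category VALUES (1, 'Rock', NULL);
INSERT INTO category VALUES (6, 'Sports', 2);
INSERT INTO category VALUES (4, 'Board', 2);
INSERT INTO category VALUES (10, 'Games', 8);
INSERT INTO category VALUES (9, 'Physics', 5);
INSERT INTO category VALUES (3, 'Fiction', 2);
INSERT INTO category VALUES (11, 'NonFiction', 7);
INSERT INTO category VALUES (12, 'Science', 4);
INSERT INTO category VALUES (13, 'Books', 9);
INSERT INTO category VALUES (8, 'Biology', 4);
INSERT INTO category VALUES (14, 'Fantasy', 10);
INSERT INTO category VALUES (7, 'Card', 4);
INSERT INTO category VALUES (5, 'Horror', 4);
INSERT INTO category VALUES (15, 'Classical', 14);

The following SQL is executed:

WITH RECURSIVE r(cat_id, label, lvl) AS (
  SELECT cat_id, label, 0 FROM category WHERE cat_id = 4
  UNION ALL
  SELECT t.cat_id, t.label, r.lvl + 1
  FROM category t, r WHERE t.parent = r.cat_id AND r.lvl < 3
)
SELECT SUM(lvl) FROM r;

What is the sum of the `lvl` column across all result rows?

Base: cat_id=4 (Board) at lvl 0.
Iteration 1: rows with parent in {4} -> Horror (id 5, lvl 1), Card (id 7, lvl 1), Biology (id 8, lvl 1), Science (id 12, lvl 1).
Iteration 2: rows with parent in {5,7,8,12} -> Physics (id 9, lvl 2), Games (id 10, lvl 2), NonFiction (id 11, lvl 2).
Iteration 3: rows with parent in {9,10,11} -> Books (id 13, lvl 3), Fantasy (id 14, lvl 3).
Iteration 4: lvl < 3 fails for all current rows; recursion stops.
SUM(lvl) = 0 + 1 + 1 + 1 + 1 + 2 + 2 + 2 + 3 + 3 = 16.

16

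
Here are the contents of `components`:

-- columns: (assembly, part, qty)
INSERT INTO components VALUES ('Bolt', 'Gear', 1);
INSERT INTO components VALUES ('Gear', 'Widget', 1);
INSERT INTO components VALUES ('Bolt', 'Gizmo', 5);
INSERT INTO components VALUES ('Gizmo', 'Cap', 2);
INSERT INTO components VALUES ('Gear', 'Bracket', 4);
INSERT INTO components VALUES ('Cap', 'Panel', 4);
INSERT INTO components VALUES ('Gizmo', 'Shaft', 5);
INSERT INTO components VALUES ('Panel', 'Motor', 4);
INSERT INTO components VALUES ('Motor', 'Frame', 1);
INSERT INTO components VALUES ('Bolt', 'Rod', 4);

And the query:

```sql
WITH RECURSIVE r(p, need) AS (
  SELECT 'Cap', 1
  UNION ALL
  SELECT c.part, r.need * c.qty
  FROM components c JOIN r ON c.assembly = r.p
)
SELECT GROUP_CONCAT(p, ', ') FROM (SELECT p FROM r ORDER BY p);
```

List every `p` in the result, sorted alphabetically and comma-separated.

Cap, Frame, Motor, Panel

Base: (Cap, need=1).
Iteration 1: components of {Cap} -> Panel = 1*4 = 4.
Iteration 2: components of {Panel} -> Motor = 4*4 = 16.
Iteration 3: components of {Motor} -> Frame = 16*1 = 16.
Iteration 4: no further components; recursion stops.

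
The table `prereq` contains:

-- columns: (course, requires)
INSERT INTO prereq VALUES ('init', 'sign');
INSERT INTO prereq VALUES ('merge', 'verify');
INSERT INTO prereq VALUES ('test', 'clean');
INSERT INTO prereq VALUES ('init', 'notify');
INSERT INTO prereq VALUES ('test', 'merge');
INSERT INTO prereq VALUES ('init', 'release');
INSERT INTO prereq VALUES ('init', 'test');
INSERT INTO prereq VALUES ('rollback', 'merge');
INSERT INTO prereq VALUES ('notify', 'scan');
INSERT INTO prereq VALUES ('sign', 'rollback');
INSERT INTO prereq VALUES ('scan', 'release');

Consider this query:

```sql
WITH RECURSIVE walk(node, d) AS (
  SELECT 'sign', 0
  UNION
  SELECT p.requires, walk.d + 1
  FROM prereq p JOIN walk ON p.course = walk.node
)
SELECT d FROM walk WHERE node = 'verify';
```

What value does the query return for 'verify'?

3

Base: (sign, d=0).
Iteration 1: edges from {sign} -> (rollback, d=1).
Iteration 2: edges from {rollback} -> (merge, d=2).
Iteration 3: edges from {merge} -> (verify, d=3).
Iteration 4: no outgoing edges from {verify}; recursion stops.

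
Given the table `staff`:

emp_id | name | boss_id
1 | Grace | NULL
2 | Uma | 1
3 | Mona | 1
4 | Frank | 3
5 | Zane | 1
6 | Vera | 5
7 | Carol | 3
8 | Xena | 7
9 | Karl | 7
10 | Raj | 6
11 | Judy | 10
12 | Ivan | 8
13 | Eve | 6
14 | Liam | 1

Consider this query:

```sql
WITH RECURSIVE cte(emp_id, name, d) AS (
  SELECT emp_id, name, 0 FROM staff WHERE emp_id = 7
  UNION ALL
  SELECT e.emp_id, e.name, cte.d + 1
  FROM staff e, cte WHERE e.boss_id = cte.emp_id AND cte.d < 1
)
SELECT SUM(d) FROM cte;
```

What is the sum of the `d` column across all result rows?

Base: emp_id=7 (Carol) at d 0.
Iteration 1: rows with boss_id in {7} -> Xena (id 8, d 1), Karl (id 9, d 1).
Iteration 2: d < 1 fails for all current rows; recursion stops.
SUM(d) = 0 + 1 + 1 = 2.

2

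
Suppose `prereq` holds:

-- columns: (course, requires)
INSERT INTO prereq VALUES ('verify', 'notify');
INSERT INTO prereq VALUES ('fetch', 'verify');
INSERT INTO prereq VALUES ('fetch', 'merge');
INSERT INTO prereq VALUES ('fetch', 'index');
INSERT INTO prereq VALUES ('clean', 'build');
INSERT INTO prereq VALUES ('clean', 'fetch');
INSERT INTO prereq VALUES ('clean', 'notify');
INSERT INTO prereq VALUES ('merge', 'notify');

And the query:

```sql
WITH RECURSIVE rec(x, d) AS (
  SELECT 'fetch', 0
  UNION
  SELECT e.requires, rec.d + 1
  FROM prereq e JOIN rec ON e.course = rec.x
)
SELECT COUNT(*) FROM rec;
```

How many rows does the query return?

Base: (fetch, d=0).
Iteration 1: edges from {fetch} -> (index, d=1), (merge, d=1), (verify, d=1).
Iteration 2: edges from {index,merge,verify} -> (notify, d=2). [UNION drops 1 duplicate row(s)]
Iteration 3: no outgoing edges from {notify}; recursion stops.
Total rows emitted: 5.

5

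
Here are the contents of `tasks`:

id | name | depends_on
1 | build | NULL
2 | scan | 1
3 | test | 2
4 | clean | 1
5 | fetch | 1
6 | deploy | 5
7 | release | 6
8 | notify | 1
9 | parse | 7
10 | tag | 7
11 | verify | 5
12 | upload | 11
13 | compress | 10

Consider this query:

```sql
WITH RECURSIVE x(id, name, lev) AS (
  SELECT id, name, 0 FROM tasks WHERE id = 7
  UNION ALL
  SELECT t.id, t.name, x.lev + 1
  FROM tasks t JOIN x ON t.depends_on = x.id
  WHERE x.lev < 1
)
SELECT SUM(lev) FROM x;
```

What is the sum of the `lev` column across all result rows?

2

Base: id=7 (release) at lev 0.
Iteration 1: rows with depends_on in {7} -> parse (id 9, lev 1), tag (id 10, lev 1).
Iteration 2: lev < 1 fails for all current rows; recursion stops.
SUM(lev) = 0 + 1 + 1 = 2.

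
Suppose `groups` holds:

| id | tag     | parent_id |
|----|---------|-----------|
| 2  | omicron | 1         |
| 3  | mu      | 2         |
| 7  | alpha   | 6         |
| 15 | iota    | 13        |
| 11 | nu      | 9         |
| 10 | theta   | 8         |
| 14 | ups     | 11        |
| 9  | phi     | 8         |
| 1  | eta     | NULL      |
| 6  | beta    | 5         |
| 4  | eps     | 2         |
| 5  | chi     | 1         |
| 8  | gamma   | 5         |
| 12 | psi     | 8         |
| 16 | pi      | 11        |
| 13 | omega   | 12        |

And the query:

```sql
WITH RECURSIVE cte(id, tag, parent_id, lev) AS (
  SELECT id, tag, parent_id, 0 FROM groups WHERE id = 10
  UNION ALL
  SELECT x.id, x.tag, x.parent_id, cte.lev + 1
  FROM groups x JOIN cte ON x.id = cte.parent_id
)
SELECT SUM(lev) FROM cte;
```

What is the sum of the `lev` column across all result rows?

Base: id=10 (theta), parent_id=8, lev 0.
Iteration 1: join on id=8 -> gamma (id 8, parent_id=5, lev 1).
Iteration 2: join on id=5 -> chi (id 5, parent_id=1, lev 2).
Iteration 3: join on id=1 -> eta (id 1, parent_id=NULL, lev 3).
Iteration 4: parent_id is NULL; no match; recursion stops.
SUM(lev) = 0 + 1 + 2 + 3 = 6.

6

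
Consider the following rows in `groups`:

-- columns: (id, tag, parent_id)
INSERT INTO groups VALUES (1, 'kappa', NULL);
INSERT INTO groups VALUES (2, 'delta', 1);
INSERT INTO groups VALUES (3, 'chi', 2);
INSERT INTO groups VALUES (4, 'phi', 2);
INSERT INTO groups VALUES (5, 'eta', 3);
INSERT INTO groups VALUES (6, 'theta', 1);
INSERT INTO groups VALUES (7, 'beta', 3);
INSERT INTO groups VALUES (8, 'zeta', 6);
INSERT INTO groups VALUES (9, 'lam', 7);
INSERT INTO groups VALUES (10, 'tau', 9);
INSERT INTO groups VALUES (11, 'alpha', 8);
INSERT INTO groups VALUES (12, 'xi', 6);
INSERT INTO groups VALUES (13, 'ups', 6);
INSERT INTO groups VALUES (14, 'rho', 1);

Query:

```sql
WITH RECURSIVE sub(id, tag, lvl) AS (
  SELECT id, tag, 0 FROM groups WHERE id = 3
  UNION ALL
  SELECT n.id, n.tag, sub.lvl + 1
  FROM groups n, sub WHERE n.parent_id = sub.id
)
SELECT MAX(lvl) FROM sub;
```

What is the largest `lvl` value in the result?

3

Base: id=3 (chi) at lvl 0.
Iteration 1: rows with parent_id in {3} -> eta (id 5, lvl 1), beta (id 7, lvl 1).
Iteration 2: rows with parent_id in {5,7} -> lam (id 9, lvl 2).
Iteration 3: rows with parent_id in {9} -> tau (id 10, lvl 3).
Iteration 4: no rows with parent_id in {10}; recursion stops.
lvl values: 0, 1, 1, 2, 3; the maximum is 3.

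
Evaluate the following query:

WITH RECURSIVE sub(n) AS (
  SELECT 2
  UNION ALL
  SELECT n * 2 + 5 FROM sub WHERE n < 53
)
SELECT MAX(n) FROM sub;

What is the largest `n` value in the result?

Base: n=2.
Iteration 1: 2 < 53 holds -> n = 2 * 2 + 5 = 9.
Iteration 2: 9 < 53 holds -> n = 9 * 2 + 5 = 23.
Iteration 3: 23 < 53 holds -> n = 23 * 2 + 5 = 51.
Iteration 4: 51 < 53 holds -> n = 51 * 2 + 5 = 107.
Iteration 5: 107 < 53 fails; recursion stops.
n values: 2, 9, 23, 51, 107; the maximum is 107.

107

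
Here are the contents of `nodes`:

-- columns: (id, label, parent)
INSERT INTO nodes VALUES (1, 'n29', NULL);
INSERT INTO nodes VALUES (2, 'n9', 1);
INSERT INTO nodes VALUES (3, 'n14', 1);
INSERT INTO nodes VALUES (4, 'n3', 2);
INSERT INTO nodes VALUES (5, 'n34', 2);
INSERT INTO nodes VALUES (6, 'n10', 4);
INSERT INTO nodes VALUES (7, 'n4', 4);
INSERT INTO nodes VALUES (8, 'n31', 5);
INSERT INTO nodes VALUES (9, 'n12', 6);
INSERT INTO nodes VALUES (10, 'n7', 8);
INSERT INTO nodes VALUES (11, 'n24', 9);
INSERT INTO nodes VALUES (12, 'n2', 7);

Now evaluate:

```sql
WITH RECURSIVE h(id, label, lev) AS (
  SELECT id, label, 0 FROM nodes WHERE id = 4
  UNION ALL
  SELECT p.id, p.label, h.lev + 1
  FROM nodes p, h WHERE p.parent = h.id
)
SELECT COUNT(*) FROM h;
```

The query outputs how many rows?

6

Base: id=4 (n3) at lev 0.
Iteration 1: rows with parent in {4} -> n10 (id 6, lev 1), n4 (id 7, lev 1).
Iteration 2: rows with parent in {6,7} -> n12 (id 9, lev 2), n2 (id 12, lev 2).
Iteration 3: rows with parent in {9,12} -> n24 (id 11, lev 3).
Iteration 4: no rows with parent in {11}; recursion stops.
Total rows emitted: 6.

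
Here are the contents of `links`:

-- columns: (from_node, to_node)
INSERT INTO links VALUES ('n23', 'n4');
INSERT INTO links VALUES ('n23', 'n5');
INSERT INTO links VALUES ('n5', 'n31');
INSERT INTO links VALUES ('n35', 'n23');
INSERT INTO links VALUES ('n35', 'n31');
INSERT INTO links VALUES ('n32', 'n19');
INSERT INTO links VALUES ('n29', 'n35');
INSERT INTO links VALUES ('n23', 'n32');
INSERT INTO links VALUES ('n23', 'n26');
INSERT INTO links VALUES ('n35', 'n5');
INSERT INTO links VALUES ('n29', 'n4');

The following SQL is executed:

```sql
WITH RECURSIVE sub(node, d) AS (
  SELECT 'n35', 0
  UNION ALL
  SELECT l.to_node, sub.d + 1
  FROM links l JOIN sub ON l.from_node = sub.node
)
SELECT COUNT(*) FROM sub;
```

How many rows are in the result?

Base: (n35, d=0).
Iteration 1: edges from {n35} -> (n23, d=1), (n31, d=1), (n5, d=1).
Iteration 2: edges from {n23,n31,n5} -> (n26, d=2), (n31, d=2), (n32, d=2), (n4, d=2), (n5, d=2).
Iteration 3: edges from {n26,n31,n32,n4,n5} -> (n19, d=3), (n31, d=3).
Iteration 4: no outgoing edges from {n19,n31}; recursion stops.
Total rows emitted: 11.

11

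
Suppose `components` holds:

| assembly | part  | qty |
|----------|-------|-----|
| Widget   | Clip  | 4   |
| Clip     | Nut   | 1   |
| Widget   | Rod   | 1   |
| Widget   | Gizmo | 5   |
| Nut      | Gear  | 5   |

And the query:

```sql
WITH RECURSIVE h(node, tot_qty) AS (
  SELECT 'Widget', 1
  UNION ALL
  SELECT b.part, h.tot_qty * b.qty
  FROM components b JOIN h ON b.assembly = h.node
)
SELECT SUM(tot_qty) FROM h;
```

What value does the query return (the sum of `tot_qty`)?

35

Base: (Widget, tot_qty=1).
Iteration 1: components of {Widget} -> Clip = 1*4 = 4, Gizmo = 1*5 = 5, Rod = 1*1 = 1.
Iteration 2: components of {Clip,Gizmo,Rod} -> Nut = 4*1 = 4.
Iteration 3: components of {Nut} -> Gear = 4*5 = 20.
Iteration 4: no further components; recursion stops.
SUM(tot_qty) = 1 + 4 + 1 + 5 + 4 + 20 = 35.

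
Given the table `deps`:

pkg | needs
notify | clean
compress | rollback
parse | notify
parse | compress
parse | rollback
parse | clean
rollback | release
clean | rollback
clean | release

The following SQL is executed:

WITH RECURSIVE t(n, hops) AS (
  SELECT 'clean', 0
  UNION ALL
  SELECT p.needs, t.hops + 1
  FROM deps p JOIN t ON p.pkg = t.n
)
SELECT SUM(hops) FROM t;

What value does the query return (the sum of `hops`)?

Base: (clean, hops=0).
Iteration 1: edges from {clean} -> (release, hops=1), (rollback, hops=1).
Iteration 2: edges from {release,rollback} -> (release, hops=2).
Iteration 3: no outgoing edges from {release}; recursion stops.
SUM(hops) = 0 + 1 + 1 + 2 = 4.

4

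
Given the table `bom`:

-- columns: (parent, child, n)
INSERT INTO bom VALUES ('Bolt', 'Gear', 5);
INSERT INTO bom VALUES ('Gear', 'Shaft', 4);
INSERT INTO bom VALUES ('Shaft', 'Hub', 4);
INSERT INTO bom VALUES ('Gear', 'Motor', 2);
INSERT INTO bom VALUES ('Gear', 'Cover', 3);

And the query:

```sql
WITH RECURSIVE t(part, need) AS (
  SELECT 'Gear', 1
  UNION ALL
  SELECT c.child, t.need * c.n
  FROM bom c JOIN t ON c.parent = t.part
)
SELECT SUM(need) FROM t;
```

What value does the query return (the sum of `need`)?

Base: (Gear, need=1).
Iteration 1: components of {Gear} -> Cover = 1*3 = 3, Motor = 1*2 = 2, Shaft = 1*4 = 4.
Iteration 2: components of {Cover,Motor,Shaft} -> Hub = 4*4 = 16.
Iteration 3: no further components; recursion stops.
SUM(need) = 1 + 4 + 2 + 3 + 16 = 26.

26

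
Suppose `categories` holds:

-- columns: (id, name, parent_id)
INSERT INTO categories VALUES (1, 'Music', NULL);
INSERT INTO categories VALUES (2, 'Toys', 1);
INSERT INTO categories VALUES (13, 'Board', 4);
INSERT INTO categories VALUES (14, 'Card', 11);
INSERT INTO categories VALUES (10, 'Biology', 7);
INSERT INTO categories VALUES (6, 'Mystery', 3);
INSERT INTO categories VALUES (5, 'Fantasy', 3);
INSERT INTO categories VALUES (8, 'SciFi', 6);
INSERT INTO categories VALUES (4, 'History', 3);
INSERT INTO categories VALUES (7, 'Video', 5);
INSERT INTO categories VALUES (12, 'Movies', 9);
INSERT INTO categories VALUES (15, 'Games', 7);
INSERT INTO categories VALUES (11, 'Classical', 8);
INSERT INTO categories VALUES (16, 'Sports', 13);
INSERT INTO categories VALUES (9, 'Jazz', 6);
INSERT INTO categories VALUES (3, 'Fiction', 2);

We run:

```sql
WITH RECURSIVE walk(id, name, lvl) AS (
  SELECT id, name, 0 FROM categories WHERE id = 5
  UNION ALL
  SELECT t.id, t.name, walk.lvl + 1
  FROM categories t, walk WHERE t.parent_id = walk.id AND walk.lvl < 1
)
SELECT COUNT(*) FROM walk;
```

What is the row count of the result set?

2

Base: id=5 (Fantasy) at lvl 0.
Iteration 1: rows with parent_id in {5} -> Video (id 7, lvl 1).
Iteration 2: lvl < 1 fails for all current rows; recursion stops.
Total rows emitted: 2.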